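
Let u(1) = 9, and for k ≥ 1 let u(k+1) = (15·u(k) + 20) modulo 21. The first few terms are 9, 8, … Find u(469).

17

We have u(1) = 9, u(2) = 8, u(3) = 14, u(4) = 20, u(5) = 5, u(6) = 11, u(7) = 17, u(8) = 2, u(9) = 8.
Since u(9) = u(2) = 8, the sequence is eventually periodic: after a pre-period of length 1 it cycles with period 7.
For k ≥ 2, u(k) depends only on (k - 2) mod 7. (469 - 2) mod 7 = 5, so u(469) = u(7) = 17.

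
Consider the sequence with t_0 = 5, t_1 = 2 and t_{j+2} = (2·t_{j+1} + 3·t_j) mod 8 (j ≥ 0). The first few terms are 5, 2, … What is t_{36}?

1

Computing terms: t_0 = 5,  t_1 = 2,  t_2 = 3,  t_3 = 4,  t_4 = 1,  t_5 = 6,  t_6 = 7,  t_7 = 0,  t_8 = 5,  t_9 = 2.
Since (t_8, t_9) = (t_0, t_1) = (5, 2) (two consecutive terms determine the rest), the sequence is periodic with period 8.
(36 - 0) mod 8 = 4, so t_{36} = t_4 = 1.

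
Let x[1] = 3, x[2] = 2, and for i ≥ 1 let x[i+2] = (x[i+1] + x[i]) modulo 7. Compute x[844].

0

x[1] = 3, x[2] = 2, x[3] = 5, x[4] = 0, x[5] = 5, x[6] = 5, x[7] = 3, x[8] = 1, x[9] = 4, x[10] = 5, x[11] = 2, x[12] = 0, x[13] = 2, x[14] = 2, x[15] = 4, x[16] = 6, x[17] = 3, x[18] = 2.
The sequence repeats with period 16.
So x[844] = x[1 + ((844-1) mod 16)] = x[12] = 0.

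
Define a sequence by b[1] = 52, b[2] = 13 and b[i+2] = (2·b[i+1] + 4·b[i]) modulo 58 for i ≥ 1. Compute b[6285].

30

Listing terms: b[1] = 52, b[2] = 13, b[3] = 2, b[4] = 56, b[5] = 4, b[6] = 0, b[7] = 16, b[8] = 32, b[9] = 12, b[10] = 36, b[11] = 4, b[12] = 36, b[13] = 30, b[14] = 30, b[15] = 6, b[16] = 16, b[17] = 56, b[18] = 2, b[19] = 54, b[20] = 0, b[21] = 42, b[22] = 26, b[23] = 46, b[24] = 22, b[25] = 54, b[26] = 22, b[27] = 28, b[28] = 28, b[29] = 52, b[30] = 42, b[31] = 2, b[32] = 56.
Since (b[31], b[32]) = (b[3], b[4]) = (2, 56) (two consecutive terms determine the rest), the sequence is eventually periodic: after a pre-period of length 2 it cycles with period 28.
For i ≥ 3, b[i] depends only on (i - 3) mod 28. (6285 - 3) mod 28 = 10, so b[6285] = b[13] = 30.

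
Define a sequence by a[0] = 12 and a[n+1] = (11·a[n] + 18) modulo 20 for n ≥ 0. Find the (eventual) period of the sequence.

10

We have a[0] = 12, a[1] = 10, a[2] = 8, a[3] = 6, a[4] = 4, a[5] = 2, a[6] = 0, a[7] = 18, a[8] = 16, a[9] = 14, a[10] = 12.
The sequence repeats with period 10.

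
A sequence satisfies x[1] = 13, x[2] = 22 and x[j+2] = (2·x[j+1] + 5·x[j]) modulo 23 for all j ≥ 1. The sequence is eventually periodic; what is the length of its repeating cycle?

11

Listing terms: x[1] = 13; x[2] = 22; x[3] = 17; x[4] = 6; x[5] = 5; x[6] = 17; x[7] = 13; x[8] = 19; x[9] = 11; x[10] = 2; x[11] = 13; x[12] = 13; x[13] = 22.
The sequence repeats with period 11.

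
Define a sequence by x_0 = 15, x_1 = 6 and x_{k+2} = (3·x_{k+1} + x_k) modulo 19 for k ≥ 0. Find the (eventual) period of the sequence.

Computing terms: x_0 = 15; x_1 = 6; x_2 = 14; x_3 = 10; x_4 = 6; x_5 = 9; x_6 = 14; x_7 = 13; x_8 = 15; x_9 = 1; x_{10} = 18; x_{11} = 17; x_{12} = 12; x_{13} = 15; x_{14} = 0; x_{15} = 15; x_{16} = 7; x_{17} = 17; x_{18} = 1; x_{19} = 1; x_{20} = 4; x_{21} = 13; x_{22} = 5; x_{23} = 9; x_{24} = 13; x_{25} = 10; x_{26} = 5; x_{27} = 6; x_{28} = 4; x_{29} = 18; x_{30} = 1; x_{31} = 2; x_{32} = 7; x_{33} = 4; x_{34} = 0; x_{35} = 4; x_{36} = 12; x_{37} = 2; x_{38} = 18; x_{39} = 18; x_{40} = 15; x_{41} = 6.
The sequence repeats with period 40.

40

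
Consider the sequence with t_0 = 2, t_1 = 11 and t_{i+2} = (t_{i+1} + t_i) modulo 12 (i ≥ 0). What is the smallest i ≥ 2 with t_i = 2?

6

Computing terms: t_0 = 2,  t_1 = 11,  t_2 = 1,  t_3 = 0,  t_4 = 1,  t_5 = 1,  t_6 = 2,  t_7 = 3,  t_8 = 5,  t_9 = 8,  t_{10} = 1,  t_{11} = 9,  t_{12} = 10,  t_{13} = 7,  t_{14} = 5,  t_{15} = 0,  t_{16} = 5,  t_{17} = 5,  t_{18} = 10,  t_{19} = 3,  t_{20} = 1,  t_{21} = 4,  t_{22} = 5,  t_{23} = 9,  t_{24} = 2,  t_{25} = 11.
The sequence repeats with period 24.
The value 2 first appears (with i ≥ 2) at t_6.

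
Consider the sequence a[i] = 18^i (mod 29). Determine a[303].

Listing terms: a[1] = 18; a[2] = 5; a[3] = 3; a[4] = 25; a[5] = 15; a[6] = 9; a[7] = 17; a[8] = 16; a[9] = 27; a[10] = 22; a[11] = 19; a[12] = 23; a[13] = 8; a[14] = 28; a[15] = 11; a[16] = 24; a[17] = 26; a[18] = 4; a[19] = 14; a[20] = 20; a[21] = 12; a[22] = 13; a[23] = 2; a[24] = 7; a[25] = 10; a[26] = 6; a[27] = 21; a[28] = 1; a[29] = 18.
The sequence repeats with period 28.
(303 - 1) mod 28 = 22, so a[303] = a[23] = 2.

2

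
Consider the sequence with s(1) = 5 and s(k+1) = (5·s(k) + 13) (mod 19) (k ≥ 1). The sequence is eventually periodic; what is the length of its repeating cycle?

s(1) = 5; s(2) = 0; s(3) = 13; s(4) = 2; s(5) = 4; s(6) = 14; s(7) = 7; s(8) = 10; s(9) = 6; s(10) = 5.
The sequence repeats with period 9.

9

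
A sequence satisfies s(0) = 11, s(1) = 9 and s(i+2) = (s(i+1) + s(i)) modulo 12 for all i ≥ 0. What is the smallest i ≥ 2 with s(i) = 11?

Listing terms: s(0) = 11, s(1) = 9, s(2) = 8, s(3) = 5, s(4) = 1, s(5) = 6, s(6) = 7, s(7) = 1, s(8) = 8, s(9) = 9, s(10) = 5, s(11) = 2, s(12) = 7, s(13) = 9, s(14) = 4, s(15) = 1, s(16) = 5, s(17) = 6, s(18) = 11, s(19) = 5, s(20) = 4, s(21) = 9, s(22) = 1, s(23) = 10, s(24) = 11, s(25) = 9.
The sequence repeats with period 24.
The value 11 first appears (with i ≥ 2) at s(18).

18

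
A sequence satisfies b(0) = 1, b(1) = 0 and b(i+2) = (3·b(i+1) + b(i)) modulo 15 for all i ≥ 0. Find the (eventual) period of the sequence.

12

Listing terms: b(0) = 1,  b(1) = 0,  b(2) = 1,  b(3) = 3,  b(4) = 10,  b(5) = 3,  b(6) = 4,  b(7) = 0,  b(8) = 4,  b(9) = 12,  b(10) = 10,  b(11) = 12,  b(12) = 1,  b(13) = 0.
The sequence repeats with period 12.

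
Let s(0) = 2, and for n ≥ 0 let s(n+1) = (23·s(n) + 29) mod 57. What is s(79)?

We have s(0) = 2; s(1) = 18; s(2) = 44; s(3) = 15; s(4) = 32; s(5) = 24; s(6) = 11; s(7) = 54; s(8) = 17; s(9) = 21; s(10) = 56; s(11) = 6; s(12) = 53; s(13) = 51; s(14) = 5; s(15) = 30; s(16) = 35; s(17) = 36; s(18) = 2.
Since s(18) = s(0) = 2, the sequence is periodic with period 18.
(79 - 0) mod 18 = 7, so s(79) = s(7) = 54.

54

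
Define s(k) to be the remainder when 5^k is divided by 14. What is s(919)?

Computing terms: s(0) = 1,  s(1) = 5,  s(2) = 11,  s(3) = 13,  s(4) = 9,  s(5) = 3,  s(6) = 1.
The sequence repeats with period 6.
So s(919) = s(0 + ((919-0) mod 6)) = s(1) = 5.

5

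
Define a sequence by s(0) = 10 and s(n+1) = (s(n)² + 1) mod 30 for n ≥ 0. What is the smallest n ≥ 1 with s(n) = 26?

4

Listing terms: s(0) = 10,  s(1) = 11,  s(2) = 2,  s(3) = 5,  s(4) = 26,  s(5) = 17,  s(6) = 20,  s(7) = 11.
Since s(7) = s(1) = 11, the sequence is eventually periodic: after a pre-period of length 1 it cycles with period 6.
The value 26 first appears (with n ≥ 1) at s(4).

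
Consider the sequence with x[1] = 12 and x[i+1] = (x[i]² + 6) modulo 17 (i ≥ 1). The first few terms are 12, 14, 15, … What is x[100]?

We have x[1] = 12; x[2] = 14; x[3] = 15; x[4] = 10; x[5] = 4; x[6] = 5; x[7] = 14.
Since x[7] = x[2] = 14, the sequence is eventually periodic: after a pre-period of length 1 it cycles with period 5.
For i ≥ 2, x[i] depends only on (i - 2) mod 5. (100 - 2) mod 5 = 3, so x[100] = x[5] = 4.

4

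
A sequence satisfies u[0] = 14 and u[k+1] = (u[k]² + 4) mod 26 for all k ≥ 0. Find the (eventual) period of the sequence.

Computing terms: u[0] = 14; u[1] = 18; u[2] = 16; u[3] = 0; u[4] = 4; u[5] = 20; u[6] = 14.
Since u[6] = u[0] = 14, the sequence is periodic with period 6.

6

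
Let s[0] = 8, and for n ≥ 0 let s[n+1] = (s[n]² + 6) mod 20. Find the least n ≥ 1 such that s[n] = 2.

We have s[0] = 8,  s[1] = 10,  s[2] = 6,  s[3] = 2,  s[4] = 10.
Since s[4] = s[1] = 10, the sequence is eventually periodic: after a pre-period of length 1 it cycles with period 3.
The value 2 first appears (with n ≥ 1) at s[3].

3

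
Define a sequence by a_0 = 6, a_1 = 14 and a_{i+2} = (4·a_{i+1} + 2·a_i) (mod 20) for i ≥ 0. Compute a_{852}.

16

Listing terms: a_0 = 6; a_1 = 14; a_2 = 8; a_3 = 0; a_4 = 16; a_5 = 4; a_6 = 8; a_7 = 0.
Since (a_6, a_7) = (a_2, a_3) = (8, 0) (two consecutive terms determine the rest), the sequence is eventually periodic: after a pre-period of length 2 it cycles with period 4.
For i ≥ 2, a_i depends only on (i - 2) mod 4. (852 - 2) mod 4 = 2, so a_{852} = a_4 = 16.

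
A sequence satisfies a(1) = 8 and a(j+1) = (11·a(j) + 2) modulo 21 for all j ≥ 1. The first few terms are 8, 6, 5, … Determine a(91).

8

We have a(1) = 8; a(2) = 6; a(3) = 5; a(4) = 15; a(5) = 20; a(6) = 12; a(7) = 8.
The sequence repeats with period 6.
So a(91) = a(1 + ((91-1) mod 6)) = a(1) = 8.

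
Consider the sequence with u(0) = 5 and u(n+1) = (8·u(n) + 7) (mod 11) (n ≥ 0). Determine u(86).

u(0) = 5,  u(1) = 3,  u(2) = 9,  u(3) = 2,  u(4) = 1,  u(5) = 4,  u(6) = 6,  u(7) = 0,  u(8) = 7,  u(9) = 8,  u(10) = 5.
The sequence repeats with period 10.
So u(86) = u(0 + ((86-0) mod 10)) = u(6) = 6.

6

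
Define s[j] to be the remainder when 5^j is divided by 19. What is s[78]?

7

We have s[1] = 5; s[2] = 6; s[3] = 11; s[4] = 17; s[5] = 9; s[6] = 7; s[7] = 16; s[8] = 4; s[9] = 1; s[10] = 5.
The sequence repeats with period 9.
(78 - 1) mod 9 = 5, so s[78] = s[6] = 7.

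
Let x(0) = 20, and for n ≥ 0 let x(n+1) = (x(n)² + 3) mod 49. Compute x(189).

0

Listing terms: x(0) = 20,  x(1) = 11,  x(2) = 26,  x(3) = 42,  x(4) = 3,  x(5) = 12,  x(6) = 0,  x(7) = 3.
Since x(7) = x(4) = 3, the sequence is eventually periodic: after a pre-period of length 4 it cycles with period 3.
For n ≥ 4, x(n) depends only on (n - 4) mod 3. (189 - 4) mod 3 = 2, so x(189) = x(6) = 0.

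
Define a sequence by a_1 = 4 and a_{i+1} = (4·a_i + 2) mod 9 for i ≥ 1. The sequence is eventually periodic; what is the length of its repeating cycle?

9

a_1 = 4,  a_2 = 0,  a_3 = 2,  a_4 = 1,  a_5 = 6,  a_6 = 8,  a_7 = 7,  a_8 = 3,  a_9 = 5,  a_{10} = 4.
Since a_{10} = a_1 = 4, the sequence is periodic with period 9.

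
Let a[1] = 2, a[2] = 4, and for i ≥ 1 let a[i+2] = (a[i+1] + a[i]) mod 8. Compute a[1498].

2

Computing terms: a[1] = 2,  a[2] = 4,  a[3] = 6,  a[4] = 2,  a[5] = 0,  a[6] = 2,  a[7] = 2,  a[8] = 4.
The sequence repeats with period 6.
(1498 - 1) mod 6 = 3, so a[1498] = a[4] = 2.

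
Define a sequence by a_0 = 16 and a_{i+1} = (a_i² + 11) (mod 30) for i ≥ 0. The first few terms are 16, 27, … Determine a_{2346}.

26

Listing terms: a_0 = 16,  a_1 = 27,  a_2 = 20,  a_3 = 21,  a_4 = 2,  a_5 = 15,  a_6 = 26,  a_7 = 27.
Since a_7 = a_1 = 27, the sequence is eventually periodic: after a pre-period of length 1 it cycles with period 6.
For i ≥ 1, a_i depends only on (i - 1) mod 6. (2346 - 1) mod 6 = 5, so a_{2346} = a_6 = 26.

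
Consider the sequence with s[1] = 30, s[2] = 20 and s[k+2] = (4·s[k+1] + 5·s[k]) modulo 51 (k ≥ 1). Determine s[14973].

38

Listing terms: s[1] = 30,  s[2] = 20,  s[3] = 26,  s[4] = 0,  s[5] = 28,  s[6] = 10,  s[7] = 27,  s[8] = 5,  s[9] = 2,  s[10] = 33,  s[11] = 40,  s[12] = 19,  s[13] = 21,  s[14] = 26,  s[15] = 5,  s[16] = 48,  s[17] = 13,  s[18] = 37,  s[19] = 9,  s[20] = 17,  s[21] = 11,  s[22] = 27,  s[23] = 10,  s[24] = 22,  s[25] = 36,  s[26] = 50,  s[27] = 23,  s[28] = 36,  s[29] = 4,  s[30] = 43,  s[31] = 39,  s[32] = 14,  s[33] = 47,  s[34] = 3,  s[35] = 43,  s[36] = 34,  s[37] = 45,  s[38] = 44,  s[39] = 44,  s[40] = 39,  s[41] = 19,  s[42] = 16,  s[43] = 6,  s[44] = 2,  s[45] = 38,  s[46] = 9,  s[47] = 22,  s[48] = 31,  s[49] = 30,  s[50] = 20.
The sequence repeats with period 48.
So s[14973] = s[1 + ((14973-1) mod 48)] = s[45] = 38.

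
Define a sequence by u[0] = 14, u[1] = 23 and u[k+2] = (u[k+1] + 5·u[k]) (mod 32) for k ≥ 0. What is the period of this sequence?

Computing terms: u[0] = 14, u[1] = 23, u[2] = 29, u[3] = 16, u[4] = 1, u[5] = 17, u[6] = 22, u[7] = 11, u[8] = 25, u[9] = 16, u[10] = 13, u[11] = 29, u[12] = 30, u[13] = 15, u[14] = 5, u[15] = 16, u[16] = 9, u[17] = 25, u[18] = 6, u[19] = 3, u[20] = 1, u[21] = 16, u[22] = 21, u[23] = 5, u[24] = 14, u[25] = 7, u[26] = 13, u[27] = 16, u[28] = 17, u[29] = 1, u[30] = 22, u[31] = 27, u[32] = 9, u[33] = 16, u[34] = 29, u[35] = 13, u[36] = 30, u[37] = 31, u[38] = 21, u[39] = 16, u[40] = 25, u[41] = 9, u[42] = 6, u[43] = 19, u[44] = 17, u[45] = 16, u[46] = 5, u[47] = 21, u[48] = 14, u[49] = 23.
The sequence repeats with period 48.

48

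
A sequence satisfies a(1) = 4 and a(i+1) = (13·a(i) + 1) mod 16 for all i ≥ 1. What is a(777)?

12

a(1) = 4, a(2) = 5, a(3) = 2, a(4) = 11, a(5) = 0, a(6) = 1, a(7) = 14, a(8) = 7, a(9) = 12, a(10) = 13, a(11) = 10, a(12) = 3, a(13) = 8, a(14) = 9, a(15) = 6, a(16) = 15, a(17) = 4.
The sequence repeats with period 16.
(777 - 1) mod 16 = 8, so a(777) = a(9) = 12.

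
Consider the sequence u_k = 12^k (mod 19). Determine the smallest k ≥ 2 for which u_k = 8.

We have u_1 = 12; u_2 = 11; u_3 = 18; u_4 = 7; u_5 = 8; u_6 = 1; u_7 = 12.
Since u_7 = u_1 = 12, the sequence is periodic with period 6.
The value 8 first appears (with k ≥ 2) at u_5.

5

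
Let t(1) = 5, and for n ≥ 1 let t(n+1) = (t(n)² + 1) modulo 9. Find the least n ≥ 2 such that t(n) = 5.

4

We have t(1) = 5, t(2) = 8, t(3) = 2, t(4) = 5.
Since t(4) = t(1) = 5, the sequence is periodic with period 3.
The value 5 next appears (with n ≥ 2) at t(4).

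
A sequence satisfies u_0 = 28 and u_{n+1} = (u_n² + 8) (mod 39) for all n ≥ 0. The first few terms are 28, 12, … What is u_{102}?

11

We have u_0 = 28, u_1 = 12, u_2 = 35, u_3 = 24, u_4 = 38, u_5 = 9, u_6 = 11, u_7 = 12.
Since u_7 = u_1 = 12, the sequence is eventually periodic: after a pre-period of length 1 it cycles with period 6.
For n ≥ 1, u_n depends only on (n - 1) mod 6. (102 - 1) mod 6 = 5, so u_{102} = u_6 = 11.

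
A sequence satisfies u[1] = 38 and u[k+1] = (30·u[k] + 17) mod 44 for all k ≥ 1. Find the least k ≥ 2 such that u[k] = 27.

Computing terms: u[1] = 38,  u[2] = 13,  u[3] = 11,  u[4] = 39,  u[5] = 43,  u[6] = 31,  u[7] = 23,  u[8] = 3,  u[9] = 19,  u[10] = 15,  u[11] = 27,  u[12] = 35,  u[13] = 11.
Since u[13] = u[3] = 11, the sequence is eventually periodic: after a pre-period of length 2 it cycles with period 10.
The value 27 first appears (with k ≥ 2) at u[11].

11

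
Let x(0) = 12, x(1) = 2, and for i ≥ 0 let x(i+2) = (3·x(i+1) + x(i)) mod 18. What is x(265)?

We have x(0) = 12,  x(1) = 2,  x(2) = 0,  x(3) = 2,  x(4) = 6,  x(5) = 2,  x(6) = 12,  x(7) = 2.
Since (x(6), x(7)) = (x(0), x(1)) = (12, 2) (two consecutive terms determine the rest), the sequence is periodic with period 6.
So x(265) = x(0 + ((265-0) mod 6)) = x(1) = 2.

2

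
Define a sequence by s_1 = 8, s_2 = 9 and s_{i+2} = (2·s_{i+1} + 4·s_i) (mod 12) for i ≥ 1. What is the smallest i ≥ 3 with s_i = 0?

Listing terms: s_1 = 8; s_2 = 9; s_3 = 2; s_4 = 4; s_5 = 4; s_6 = 0; s_7 = 4; s_8 = 8; s_9 = 8; s_{10} = 0; s_{11} = 8; s_{12} = 4; s_{13} = 4.
Since (s_{12}, s_{13}) = (s_4, s_5) = (4, 4) (two consecutive terms determine the rest), the sequence is eventually periodic: after a pre-period of length 3 it cycles with period 8.
The value 0 first appears (with i ≥ 3) at s_6.

6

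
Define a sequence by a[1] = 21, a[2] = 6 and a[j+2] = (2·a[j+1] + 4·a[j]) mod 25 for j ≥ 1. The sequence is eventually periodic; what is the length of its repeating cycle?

5

We have a[1] = 21, a[2] = 6, a[3] = 21, a[4] = 16, a[5] = 16, a[6] = 21, a[7] = 6.
The sequence repeats with period 5.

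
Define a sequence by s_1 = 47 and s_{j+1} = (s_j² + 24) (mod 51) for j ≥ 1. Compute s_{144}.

Computing terms: s_1 = 47, s_2 = 40, s_3 = 43, s_4 = 37, s_5 = 16, s_6 = 25, s_7 = 37.
Since s_7 = s_4 = 37, the sequence is eventually periodic: after a pre-period of length 3 it cycles with period 3.
For j ≥ 4, s_j depends only on (j - 4) mod 3. (144 - 4) mod 3 = 2, so s_{144} = s_6 = 25.

25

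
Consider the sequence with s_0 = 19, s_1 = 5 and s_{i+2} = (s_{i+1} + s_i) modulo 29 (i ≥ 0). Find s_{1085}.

14

Listing terms: s_0 = 19,  s_1 = 5,  s_2 = 24,  s_3 = 0,  s_4 = 24,  s_5 = 24,  s_6 = 19,  s_7 = 14,  s_8 = 4,  s_9 = 18,  s_{10} = 22,  s_{11} = 11,  s_{12} = 4,  s_{13} = 15,  s_{14} = 19,  s_{15} = 5.
The sequence repeats with period 14.
So s_{1085} = s_{0 + ((1085-0) mod 14)} = s_7 = 14.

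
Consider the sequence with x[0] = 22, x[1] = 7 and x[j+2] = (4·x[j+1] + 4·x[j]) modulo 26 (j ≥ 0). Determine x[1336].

We have x[0] = 22, x[1] = 7, x[2] = 12, x[3] = 24, x[4] = 14, x[5] = 22, x[6] = 14, x[7] = 14, x[8] = 8, x[9] = 10, x[10] = 20, x[11] = 16, x[12] = 14, x[13] = 16, x[14] = 16, x[15] = 24, x[16] = 4, x[17] = 8, x[18] = 22, x[19] = 16, x[20] = 22, x[21] = 22, x[22] = 20, x[23] = 12, x[24] = 24.
Since (x[23], x[24]) = (x[2], x[3]) = (12, 24) (two consecutive terms determine the rest), the sequence is eventually periodic: after a pre-period of length 2 it cycles with period 21.
For j ≥ 2, x[j] depends only on (j - 2) mod 21. (1336 - 2) mod 21 = 11, so x[1336] = x[13] = 16.

16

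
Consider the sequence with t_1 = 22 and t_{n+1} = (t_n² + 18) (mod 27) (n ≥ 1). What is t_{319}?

22

Computing terms: t_1 = 22, t_2 = 16, t_3 = 4, t_4 = 7, t_5 = 13, t_6 = 25, t_7 = 22.
The sequence repeats with period 6.
(319 - 1) mod 6 = 0, so t_{319} = t_1 = 22.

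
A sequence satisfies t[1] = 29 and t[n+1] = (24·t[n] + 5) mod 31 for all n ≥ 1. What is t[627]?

14

t[1] = 29; t[2] = 19; t[3] = 27; t[4] = 2; t[5] = 22; t[6] = 6; t[7] = 25; t[8] = 16; t[9] = 17; t[10] = 10; t[11] = 28; t[12] = 26; t[13] = 9; t[14] = 4; t[15] = 8; t[16] = 11; t[17] = 21; t[18] = 13; t[19] = 7; t[20] = 18; t[21] = 3; t[22] = 15; t[23] = 24; t[24] = 23; t[25] = 30; t[26] = 12; t[27] = 14; t[28] = 0; t[29] = 5; t[30] = 1; t[31] = 29.
Since t[31] = t[1] = 29, the sequence is periodic with period 30.
So t[627] = t[1 + ((627-1) mod 30)] = t[27] = 14.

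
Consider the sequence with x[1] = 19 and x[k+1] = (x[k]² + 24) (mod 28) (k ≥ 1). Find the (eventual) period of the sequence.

3

Computing terms: x[1] = 19; x[2] = 21; x[3] = 17; x[4] = 5; x[5] = 21.
Since x[5] = x[2] = 21, the sequence is eventually periodic: after a pre-period of length 1 it cycles with period 3.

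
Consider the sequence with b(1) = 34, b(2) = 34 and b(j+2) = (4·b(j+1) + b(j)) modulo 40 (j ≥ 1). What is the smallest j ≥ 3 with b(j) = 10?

3

Listing terms: b(1) = 34,  b(2) = 34,  b(3) = 10,  b(4) = 34,  b(5) = 26,  b(6) = 18,  b(7) = 18,  b(8) = 10,  b(9) = 18,  b(10) = 2,  b(11) = 26,  b(12) = 26,  b(13) = 10,  b(14) = 26,  b(15) = 34,  b(16) = 2,  b(17) = 2,  b(18) = 10,  b(19) = 2,  b(20) = 18,  b(21) = 34,  b(22) = 34.
The sequence repeats with period 20.
The value 10 first appears (with j ≥ 3) at b(3).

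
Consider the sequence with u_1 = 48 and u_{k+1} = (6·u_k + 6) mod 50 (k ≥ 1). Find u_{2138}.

Listing terms: u_1 = 48, u_2 = 44, u_3 = 20, u_4 = 26, u_5 = 12, u_6 = 28, u_7 = 24, u_8 = 0, u_9 = 6, u_{10} = 42, u_{11} = 8, u_{12} = 4, u_{13} = 30, u_{14} = 36, u_{15} = 22, u_{16} = 38, u_{17} = 34, u_{18} = 10, u_{19} = 16, u_{20} = 2, u_{21} = 18, u_{22} = 14, u_{23} = 40, u_{24} = 46, u_{25} = 32, u_{26} = 48.
Since u_{26} = u_1 = 48, the sequence is periodic with period 25.
So u_{2138} = u_{1 + ((2138-1) mod 25)} = u_{13} = 30.

30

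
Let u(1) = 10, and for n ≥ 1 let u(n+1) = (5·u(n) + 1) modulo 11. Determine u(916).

u(1) = 10; u(2) = 7; u(3) = 3; u(4) = 5; u(5) = 4; u(6) = 10.
Since u(6) = u(1) = 10, the sequence is periodic with period 5.
So u(916) = u(1 + ((916-1) mod 5)) = u(1) = 10.

10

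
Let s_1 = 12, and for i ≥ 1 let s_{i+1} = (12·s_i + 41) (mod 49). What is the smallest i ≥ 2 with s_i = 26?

Computing terms: s_1 = 12, s_2 = 38, s_3 = 7, s_4 = 27, s_5 = 22, s_6 = 11, s_7 = 26, s_8 = 10, s_9 = 14, s_{10} = 13, s_{11} = 1, s_{12} = 4, s_{13} = 40, s_{14} = 31, s_{15} = 21, s_{16} = 48, s_{17} = 29, s_{18} = 46, s_{19} = 5, s_{20} = 3, s_{21} = 28, s_{22} = 34, s_{23} = 8, s_{24} = 39, s_{25} = 19, s_{26} = 24, s_{27} = 35, s_{28} = 20, s_{29} = 36, s_{30} = 32, s_{31} = 33, s_{32} = 45, s_{33} = 42, s_{34} = 6, s_{35} = 15, s_{36} = 25, s_{37} = 47, s_{38} = 17, s_{39} = 0, s_{40} = 41, s_{41} = 43, s_{42} = 18, s_{43} = 12.
The sequence repeats with period 42.
The value 26 first appears (with i ≥ 2) at s_7.

7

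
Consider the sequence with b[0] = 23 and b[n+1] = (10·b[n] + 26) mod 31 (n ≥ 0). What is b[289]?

5

b[0] = 23,  b[1] = 8,  b[2] = 13,  b[3] = 1,  b[4] = 5,  b[5] = 14,  b[6] = 11,  b[7] = 12,  b[8] = 22,  b[9] = 29,  b[10] = 6,  b[11] = 24,  b[12] = 18,  b[13] = 20,  b[14] = 9,  b[15] = 23.
Since b[15] = b[0] = 23, the sequence is periodic with period 15.
So b[289] = b[0 + ((289-0) mod 15)] = b[4] = 5.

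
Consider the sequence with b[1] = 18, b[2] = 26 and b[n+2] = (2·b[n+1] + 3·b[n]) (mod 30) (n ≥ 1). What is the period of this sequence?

Computing terms: b[1] = 18,  b[2] = 26,  b[3] = 16,  b[4] = 20,  b[5] = 28,  b[6] = 26,  b[7] = 16.
Since (b[6], b[7]) = (b[2], b[3]) = (26, 16) (two consecutive terms determine the rest), the sequence is eventually periodic: after a pre-period of length 1 it cycles with period 4.

4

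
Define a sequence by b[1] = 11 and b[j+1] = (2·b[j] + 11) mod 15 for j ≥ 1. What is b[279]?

2

Computing terms: b[1] = 11; b[2] = 3; b[3] = 2; b[4] = 0; b[5] = 11.
The sequence repeats with period 4.
So b[279] = b[1 + ((279-1) mod 4)] = b[3] = 2.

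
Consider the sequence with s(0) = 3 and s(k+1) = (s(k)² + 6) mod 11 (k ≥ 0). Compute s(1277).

s(0) = 3,  s(1) = 4,  s(2) = 0,  s(3) = 6,  s(4) = 9,  s(5) = 10,  s(6) = 7,  s(7) = 0.
Since s(7) = s(2) = 0, the sequence is eventually periodic: after a pre-period of length 2 it cycles with period 5.
For k ≥ 2, s(k) depends only on (k - 2) mod 5. (1277 - 2) mod 5 = 0, so s(1277) = s(2) = 0.

0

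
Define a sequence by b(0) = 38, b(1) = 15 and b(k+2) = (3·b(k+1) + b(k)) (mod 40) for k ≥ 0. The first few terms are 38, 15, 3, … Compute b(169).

Computing terms: b(0) = 38; b(1) = 15; b(2) = 3; b(3) = 24; b(4) = 35; b(5) = 9; b(6) = 22; b(7) = 35; b(8) = 7; b(9) = 16; b(10) = 15; b(11) = 21; b(12) = 38; b(13) = 15.
The sequence repeats with period 12.
So b(169) = b(0 + ((169-0) mod 12)) = b(1) = 15.

15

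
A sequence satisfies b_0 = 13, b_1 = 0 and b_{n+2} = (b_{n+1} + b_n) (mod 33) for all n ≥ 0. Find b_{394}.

4

b_0 = 13; b_1 = 0; b_2 = 13; b_3 = 13; b_4 = 26; b_5 = 6; b_6 = 32; b_7 = 5; b_8 = 4; b_9 = 9; b_{10} = 13; b_{11} = 22; b_{12} = 2; b_{13} = 24; b_{14} = 26; b_{15} = 17; b_{16} = 10; b_{17} = 27; b_{18} = 4; b_{19} = 31; b_{20} = 2; b_{21} = 0; b_{22} = 2; b_{23} = 2; b_{24} = 4; b_{25} = 6; b_{26} = 10; b_{27} = 16; b_{28} = 26; b_{29} = 9; b_{30} = 2; b_{31} = 11; b_{32} = 13; b_{33} = 24; b_{34} = 4; b_{35} = 28; b_{36} = 32; b_{37} = 27; b_{38} = 26; b_{39} = 20; b_{40} = 13; b_{41} = 0.
The sequence repeats with period 40.
(394 - 0) mod 40 = 34, so b_{394} = b_{34} = 4.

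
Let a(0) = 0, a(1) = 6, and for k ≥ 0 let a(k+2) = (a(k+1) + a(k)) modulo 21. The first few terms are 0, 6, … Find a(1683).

12

We have a(0) = 0,  a(1) = 6,  a(2) = 6,  a(3) = 12,  a(4) = 18,  a(5) = 9,  a(6) = 6,  a(7) = 15,  a(8) = 0,  a(9) = 15,  a(10) = 15,  a(11) = 9,  a(12) = 3,  a(13) = 12,  a(14) = 15,  a(15) = 6,  a(16) = 0,  a(17) = 6.
Since (a(16), a(17)) = (a(0), a(1)) = (0, 6) (two consecutive terms determine the rest), the sequence is periodic with period 16.
So a(1683) = a(0 + ((1683-0) mod 16)) = a(3) = 12.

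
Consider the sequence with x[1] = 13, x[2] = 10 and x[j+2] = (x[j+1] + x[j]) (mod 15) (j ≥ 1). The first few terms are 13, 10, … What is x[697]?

10

x[1] = 13,  x[2] = 10,  x[3] = 8,  x[4] = 3,  x[5] = 11,  x[6] = 14,  x[7] = 10,  x[8] = 9,  x[9] = 4,  x[10] = 13,  x[11] = 2,  x[12] = 0,  x[13] = 2,  x[14] = 2,  x[15] = 4,  x[16] = 6,  x[17] = 10,  x[18] = 1,  x[19] = 11,  x[20] = 12,  x[21] = 8,  x[22] = 5,  x[23] = 13,  x[24] = 3,  x[25] = 1,  x[26] = 4,  x[27] = 5,  x[28] = 9,  x[29] = 14,  x[30] = 8,  x[31] = 7,  x[32] = 0,  x[33] = 7,  x[34] = 7,  x[35] = 14,  x[36] = 6,  x[37] = 5,  x[38] = 11,  x[39] = 1,  x[40] = 12,  x[41] = 13,  x[42] = 10.
The sequence repeats with period 40.
So x[697] = x[1 + ((697-1) mod 40)] = x[17] = 10.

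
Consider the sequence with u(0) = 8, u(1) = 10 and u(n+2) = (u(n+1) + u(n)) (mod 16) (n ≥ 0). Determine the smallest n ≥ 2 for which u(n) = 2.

We have u(0) = 8; u(1) = 10; u(2) = 2; u(3) = 12; u(4) = 14; u(5) = 10; u(6) = 8; u(7) = 2; u(8) = 10; u(9) = 12; u(10) = 6; u(11) = 2; u(12) = 8; u(13) = 10.
The sequence repeats with period 12.
The value 2 first appears (with n ≥ 2) at u(2).

2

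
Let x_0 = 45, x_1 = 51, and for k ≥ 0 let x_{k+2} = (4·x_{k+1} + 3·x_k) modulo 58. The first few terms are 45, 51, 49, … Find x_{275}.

x_0 = 45, x_1 = 51, x_2 = 49, x_3 = 1, x_4 = 35, x_5 = 27, x_6 = 39, x_7 = 5, x_8 = 21, x_9 = 41, x_{10} = 53, x_{11} = 45, x_{12} = 49, x_{13} = 41, x_{14} = 21, x_{15} = 33, x_{16} = 21, x_{17} = 9, x_{18} = 41, x_{19} = 17, x_{20} = 17, x_{21} = 3, x_{22} = 5, x_{23} = 29, x_{24} = 15, x_{25} = 31, x_{26} = 53, x_{27} = 15, x_{28} = 45, x_{29} = 51.
Since (x_{28}, x_{29}) = (x_0, x_1) = (45, 51) (two consecutive terms determine the rest), the sequence is periodic with period 28.
So x_{275} = x_{0 + ((275-0) mod 28)} = x_{23} = 29.

29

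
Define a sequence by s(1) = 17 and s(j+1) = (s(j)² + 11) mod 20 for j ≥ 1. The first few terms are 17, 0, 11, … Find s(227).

Listing terms: s(1) = 17, s(2) = 0, s(3) = 11, s(4) = 12, s(5) = 15, s(6) = 16, s(7) = 7, s(8) = 0.
Since s(8) = s(2) = 0, the sequence is eventually periodic: after a pre-period of length 1 it cycles with period 6.
For j ≥ 2, s(j) depends only on (j - 2) mod 6. (227 - 2) mod 6 = 3, so s(227) = s(5) = 15.

15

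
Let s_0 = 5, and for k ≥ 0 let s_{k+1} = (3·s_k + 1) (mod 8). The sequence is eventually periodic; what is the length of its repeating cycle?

Listing terms: s_0 = 5; s_1 = 0; s_2 = 1; s_3 = 4; s_4 = 5.
The sequence repeats with period 4.

4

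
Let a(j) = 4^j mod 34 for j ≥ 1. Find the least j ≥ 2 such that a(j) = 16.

2

Computing terms: a(1) = 4, a(2) = 16, a(3) = 30, a(4) = 18, a(5) = 4.
Since a(5) = a(1) = 4, the sequence is periodic with period 4.
The value 16 first appears (with j ≥ 2) at a(2).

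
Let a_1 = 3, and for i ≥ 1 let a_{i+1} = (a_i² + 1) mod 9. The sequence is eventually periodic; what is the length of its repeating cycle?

Listing terms: a_1 = 3,  a_2 = 1,  a_3 = 2,  a_4 = 5,  a_5 = 8,  a_6 = 2.
Since a_6 = a_3 = 2, the sequence is eventually periodic: after a pre-period of length 2 it cycles with period 3.

3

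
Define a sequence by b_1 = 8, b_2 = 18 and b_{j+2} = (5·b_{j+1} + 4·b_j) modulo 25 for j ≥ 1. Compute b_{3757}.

b_1 = 8,  b_2 = 18,  b_3 = 22,  b_4 = 7,  b_5 = 23,  b_6 = 18,  b_7 = 7,  b_8 = 7,  b_9 = 13,  b_{10} = 18,  b_{11} = 17,  b_{12} = 7,  b_{13} = 3,  b_{14} = 18,  b_{15} = 2,  b_{16} = 7,  b_{17} = 18,  b_{18} = 18,  b_{19} = 12,  b_{20} = 7,  b_{21} = 8,  b_{22} = 18.
The sequence repeats with period 20.
(3757 - 1) mod 20 = 16, so b_{3757} = b_{17} = 18.

18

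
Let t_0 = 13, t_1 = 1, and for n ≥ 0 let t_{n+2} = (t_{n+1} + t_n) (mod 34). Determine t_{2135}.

Listing terms: t_0 = 13; t_1 = 1; t_2 = 14; t_3 = 15; t_4 = 29; t_5 = 10; t_6 = 5; t_7 = 15; t_8 = 20; t_9 = 1; t_{10} = 21; t_{11} = 22; t_{12} = 9; t_{13} = 31; t_{14} = 6; t_{15} = 3; t_{16} = 9; t_{17} = 12; t_{18} = 21; t_{19} = 33; t_{20} = 20; t_{21} = 19; t_{22} = 5; t_{23} = 24; t_{24} = 29; t_{25} = 19; t_{26} = 14; t_{27} = 33; t_{28} = 13; t_{29} = 12; t_{30} = 25; t_{31} = 3; t_{32} = 28; t_{33} = 31; t_{34} = 25; t_{35} = 22; t_{36} = 13; t_{37} = 1.
Since (t_{36}, t_{37}) = (t_0, t_1) = (13, 1) (two consecutive terms determine the rest), the sequence is periodic with period 36.
So t_{2135} = t_{0 + ((2135-0) mod 36)} = t_{11} = 22.

22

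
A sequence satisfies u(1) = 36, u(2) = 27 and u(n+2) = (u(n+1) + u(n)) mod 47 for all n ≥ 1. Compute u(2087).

We have u(1) = 36,  u(2) = 27,  u(3) = 16,  u(4) = 43,  u(5) = 12,  u(6) = 8,  u(7) = 20,  u(8) = 28,  u(9) = 1,  u(10) = 29,  u(11) = 30,  u(12) = 12,  u(13) = 42,  u(14) = 7,  u(15) = 2,  u(16) = 9,  u(17) = 11,  u(18) = 20,  u(19) = 31,  u(20) = 4,  u(21) = 35,  u(22) = 39,  u(23) = 27,  u(24) = 19,  u(25) = 46,  u(26) = 18,  u(27) = 17,  u(28) = 35,  u(29) = 5,  u(30) = 40,  u(31) = 45,  u(32) = 38,  u(33) = 36,  u(34) = 27.
Since (u(33), u(34)) = (u(1), u(2)) = (36, 27) (two consecutive terms determine the rest), the sequence is periodic with period 32.
(2087 - 1) mod 32 = 6, so u(2087) = u(7) = 20.

20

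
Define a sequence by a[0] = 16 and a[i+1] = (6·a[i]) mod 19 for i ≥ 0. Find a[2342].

6

Computing terms: a[0] = 16,  a[1] = 1,  a[2] = 6,  a[3] = 17,  a[4] = 7,  a[5] = 4,  a[6] = 5,  a[7] = 11,  a[8] = 9,  a[9] = 16.
The sequence repeats with period 9.
So a[2342] = a[0 + ((2342-0) mod 9)] = a[2] = 6.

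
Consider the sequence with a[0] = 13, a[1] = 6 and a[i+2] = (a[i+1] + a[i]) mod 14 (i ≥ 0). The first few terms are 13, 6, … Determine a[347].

3

Computing terms: a[0] = 13; a[1] = 6; a[2] = 5; a[3] = 11; a[4] = 2; a[5] = 13; a[6] = 1; a[7] = 0; a[8] = 1; a[9] = 1; a[10] = 2; a[11] = 3; a[12] = 5; a[13] = 8; a[14] = 13; a[15] = 7; a[16] = 6; a[17] = 13; a[18] = 5; a[19] = 4; a[20] = 9; a[21] = 13; a[22] = 8; a[23] = 7; a[24] = 1; a[25] = 8; a[26] = 9; a[27] = 3; a[28] = 12; a[29] = 1; a[30] = 13; a[31] = 0; a[32] = 13; a[33] = 13; a[34] = 12; a[35] = 11; a[36] = 9; a[37] = 6; a[38] = 1; a[39] = 7; a[40] = 8; a[41] = 1; a[42] = 9; a[43] = 10; a[44] = 5; a[45] = 1; a[46] = 6; a[47] = 7; a[48] = 13; a[49] = 6.
Since (a[48], a[49]) = (a[0], a[1]) = (13, 6) (two consecutive terms determine the rest), the sequence is periodic with period 48.
So a[347] = a[0 + ((347-0) mod 48)] = a[11] = 3.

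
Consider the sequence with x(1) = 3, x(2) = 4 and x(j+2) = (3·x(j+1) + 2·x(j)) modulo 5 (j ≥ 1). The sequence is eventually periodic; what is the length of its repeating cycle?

24

x(1) = 3; x(2) = 4; x(3) = 3; x(4) = 2; x(5) = 2; x(6) = 0; x(7) = 4; x(8) = 2; x(9) = 4; x(10) = 1; x(11) = 1; x(12) = 0; x(13) = 2; x(14) = 1; x(15) = 2; x(16) = 3; x(17) = 3; x(18) = 0; x(19) = 1; x(20) = 3; x(21) = 1; x(22) = 4; x(23) = 4; x(24) = 0; x(25) = 3; x(26) = 4.
The sequence repeats with period 24.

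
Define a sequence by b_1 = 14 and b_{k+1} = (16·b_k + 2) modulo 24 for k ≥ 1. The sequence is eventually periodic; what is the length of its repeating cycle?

Listing terms: b_1 = 14,  b_2 = 10,  b_3 = 18,  b_4 = 2,  b_5 = 10.
Since b_5 = b_2 = 10, the sequence is eventually periodic: after a pre-period of length 1 it cycles with period 3.

3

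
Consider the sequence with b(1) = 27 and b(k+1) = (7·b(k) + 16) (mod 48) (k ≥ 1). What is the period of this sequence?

6

Computing terms: b(1) = 27; b(2) = 13; b(3) = 11; b(4) = 45; b(5) = 43; b(6) = 29; b(7) = 27.
Since b(7) = b(1) = 27, the sequence is periodic with period 6.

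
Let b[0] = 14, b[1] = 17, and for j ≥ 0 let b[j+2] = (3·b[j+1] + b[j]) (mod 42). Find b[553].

b[0] = 14,  b[1] = 17,  b[2] = 23,  b[3] = 2,  b[4] = 29,  b[5] = 5,  b[6] = 2,  b[7] = 11,  b[8] = 35,  b[9] = 32,  b[10] = 5,  b[11] = 5,  b[12] = 20,  b[13] = 23,  b[14] = 5,  b[15] = 38,  b[16] = 35,  b[17] = 17,  b[18] = 2,  b[19] = 23,  b[20] = 29,  b[21] = 26,  b[22] = 23,  b[23] = 11,  b[24] = 14,  b[25] = 11,  b[26] = 5,  b[27] = 26,  b[28] = 41,  b[29] = 23,  b[30] = 26,  b[31] = 17,  b[32] = 35,  b[33] = 38,  b[34] = 23,  b[35] = 23,  b[36] = 8,  b[37] = 5,  b[38] = 23,  b[39] = 32,  b[40] = 35,  b[41] = 11,  b[42] = 26,  b[43] = 5,  b[44] = 41,  b[45] = 2,  b[46] = 5,  b[47] = 17,  b[48] = 14,  b[49] = 17.
Since (b[48], b[49]) = (b[0], b[1]) = (14, 17) (two consecutive terms determine the rest), the sequence is periodic with period 48.
So b[553] = b[0 + ((553-0) mod 48)] = b[25] = 11.

11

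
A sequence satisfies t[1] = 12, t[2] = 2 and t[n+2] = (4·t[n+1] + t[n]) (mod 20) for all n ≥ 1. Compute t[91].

Listing terms: t[1] = 12,  t[2] = 2,  t[3] = 0,  t[4] = 2,  t[5] = 8,  t[6] = 14,  t[7] = 4,  t[8] = 10,  t[9] = 4,  t[10] = 6,  t[11] = 8,  t[12] = 18,  t[13] = 0,  t[14] = 18,  t[15] = 12,  t[16] = 6,  t[17] = 16,  t[18] = 10,  t[19] = 16,  t[20] = 14,  t[21] = 12,  t[22] = 2.
Since (t[21], t[22]) = (t[1], t[2]) = (12, 2) (two consecutive terms determine the rest), the sequence is periodic with period 20.
(91 - 1) mod 20 = 10, so t[91] = t[11] = 8.

8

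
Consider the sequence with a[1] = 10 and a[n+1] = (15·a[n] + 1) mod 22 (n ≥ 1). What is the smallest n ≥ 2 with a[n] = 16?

a[1] = 10; a[2] = 19; a[3] = 0; a[4] = 1; a[5] = 16; a[6] = 21; a[7] = 8; a[8] = 11; a[9] = 12; a[10] = 5; a[11] = 10.
The sequence repeats with period 10.
The value 16 first appears (with n ≥ 2) at a[5].

5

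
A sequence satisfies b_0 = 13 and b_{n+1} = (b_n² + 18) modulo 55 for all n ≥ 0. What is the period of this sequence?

Listing terms: b_0 = 13; b_1 = 22; b_2 = 7; b_3 = 12; b_4 = 52; b_5 = 27; b_6 = 32; b_7 = 52.
Since b_7 = b_4 = 52, the sequence is eventually periodic: after a pre-period of length 4 it cycles with period 3.

3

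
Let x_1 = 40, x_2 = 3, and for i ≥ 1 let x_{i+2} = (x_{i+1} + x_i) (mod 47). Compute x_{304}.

Computing terms: x_1 = 40; x_2 = 3; x_3 = 43; x_4 = 46; x_5 = 42; x_6 = 41; x_7 = 36; x_8 = 30; x_9 = 19; x_{10} = 2; x_{11} = 21; x_{12} = 23; x_{13} = 44; x_{14} = 20; x_{15} = 17; x_{16} = 37; x_{17} = 7; x_{18} = 44; x_{19} = 4; x_{20} = 1; x_{21} = 5; x_{22} = 6; x_{23} = 11; x_{24} = 17; x_{25} = 28; x_{26} = 45; x_{27} = 26; x_{28} = 24; x_{29} = 3; x_{30} = 27; x_{31} = 30; x_{32} = 10; x_{33} = 40; x_{34} = 3.
The sequence repeats with period 32.
(304 - 1) mod 32 = 15, so x_{304} = x_{16} = 37.

37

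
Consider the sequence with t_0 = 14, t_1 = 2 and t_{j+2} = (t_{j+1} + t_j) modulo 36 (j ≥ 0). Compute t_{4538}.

16

Computing terms: t_0 = 14; t_1 = 2; t_2 = 16; t_3 = 18; t_4 = 34; t_5 = 16; t_6 = 14; t_7 = 30; t_8 = 8; t_9 = 2; t_{10} = 10; t_{11} = 12; t_{12} = 22; t_{13} = 34; t_{14} = 20; t_{15} = 18; t_{16} = 2; t_{17} = 20; t_{18} = 22; t_{19} = 6; t_{20} = 28; t_{21} = 34; t_{22} = 26; t_{23} = 24; t_{24} = 14; t_{25} = 2.
The sequence repeats with period 24.
(4538 - 0) mod 24 = 2, so t_{4538} = t_2 = 16.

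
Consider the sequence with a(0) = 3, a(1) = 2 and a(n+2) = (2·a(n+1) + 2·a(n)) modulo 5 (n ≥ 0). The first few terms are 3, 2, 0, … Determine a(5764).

3

We have a(0) = 3; a(1) = 2; a(2) = 0; a(3) = 4; a(4) = 3; a(5) = 4; a(6) = 4; a(7) = 1; a(8) = 0; a(9) = 2; a(10) = 4; a(11) = 2; a(12) = 2; a(13) = 3; a(14) = 0; a(15) = 1; a(16) = 2; a(17) = 1; a(18) = 1; a(19) = 4; a(20) = 0; a(21) = 3; a(22) = 1; a(23) = 3; a(24) = 3; a(25) = 2.
Since (a(24), a(25)) = (a(0), a(1)) = (3, 2) (two consecutive terms determine the rest), the sequence is periodic with period 24.
(5764 - 0) mod 24 = 4, so a(5764) = a(4) = 3.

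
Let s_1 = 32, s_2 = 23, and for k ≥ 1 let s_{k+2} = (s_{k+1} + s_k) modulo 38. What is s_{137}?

35

We have s_1 = 32,  s_2 = 23,  s_3 = 17,  s_4 = 2,  s_5 = 19,  s_6 = 21,  s_7 = 2,  s_8 = 23,  s_9 = 25,  s_{10} = 10,  s_{11} = 35,  s_{12} = 7,  s_{13} = 4,  s_{14} = 11,  s_{15} = 15,  s_{16} = 26,  s_{17} = 3,  s_{18} = 29,  s_{19} = 32,  s_{20} = 23.
The sequence repeats with period 18.
So s_{137} = s_{1 + ((137-1) mod 18)} = s_{11} = 35.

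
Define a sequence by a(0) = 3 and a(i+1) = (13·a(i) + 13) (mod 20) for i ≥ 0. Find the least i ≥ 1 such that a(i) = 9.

2

a(0) = 3, a(1) = 12, a(2) = 9, a(3) = 10, a(4) = 3.
Since a(4) = a(0) = 3, the sequence is periodic with period 4.
The value 9 first appears (with i ≥ 1) at a(2).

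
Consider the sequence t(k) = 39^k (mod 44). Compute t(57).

19

Computing terms: t(1) = 39,  t(2) = 25,  t(3) = 7,  t(4) = 9,  t(5) = 43,  t(6) = 5,  t(7) = 19,  t(8) = 37,  t(9) = 35,  t(10) = 1,  t(11) = 39.
The sequence repeats with period 10.
(57 - 1) mod 10 = 6, so t(57) = t(7) = 19.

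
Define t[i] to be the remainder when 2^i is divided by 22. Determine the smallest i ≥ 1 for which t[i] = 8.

3

Listing terms: t[0] = 1; t[1] = 2; t[2] = 4; t[3] = 8; t[4] = 16; t[5] = 10; t[6] = 20; t[7] = 18; t[8] = 14; t[9] = 6; t[10] = 12; t[11] = 2.
Since t[11] = t[1] = 2, the sequence is eventually periodic: after a pre-period of length 1 it cycles with period 10.
The value 8 first appears (with i ≥ 1) at t[3].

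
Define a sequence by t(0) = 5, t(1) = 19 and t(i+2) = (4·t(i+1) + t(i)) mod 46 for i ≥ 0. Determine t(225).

19

t(0) = 5; t(1) = 19; t(2) = 35; t(3) = 21; t(4) = 27; t(5) = 37; t(6) = 37; t(7) = 1; t(8) = 41; t(9) = 27; t(10) = 11; t(11) = 25; t(12) = 19; t(13) = 9; t(14) = 9; t(15) = 45; t(16) = 5; t(17) = 19.
Since (t(16), t(17)) = (t(0), t(1)) = (5, 19) (two consecutive terms determine the rest), the sequence is periodic with period 16.
So t(225) = t(0 + ((225-0) mod 16)) = t(1) = 19.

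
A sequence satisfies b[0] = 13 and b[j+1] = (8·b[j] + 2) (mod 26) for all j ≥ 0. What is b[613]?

2

b[0] = 13,  b[1] = 2,  b[2] = 18,  b[3] = 16,  b[4] = 0,  b[5] = 2.
Since b[5] = b[1] = 2, the sequence is eventually periodic: after a pre-period of length 1 it cycles with period 4.
For j ≥ 1, b[j] depends only on (j - 1) mod 4. (613 - 1) mod 4 = 0, so b[613] = b[1] = 2.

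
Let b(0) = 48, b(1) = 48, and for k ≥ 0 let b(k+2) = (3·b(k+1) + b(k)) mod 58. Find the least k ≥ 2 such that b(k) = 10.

We have b(0) = 48; b(1) = 48; b(2) = 18; b(3) = 44; b(4) = 34; b(5) = 30; b(6) = 8; b(7) = 54; b(8) = 54; b(9) = 42; b(10) = 6; b(11) = 2; b(12) = 12; b(13) = 38; b(14) = 10; b(15) = 10; b(16) = 40; b(17) = 14; b(18) = 24; b(19) = 28; b(20) = 50; b(21) = 4; b(22) = 4; b(23) = 16; b(24) = 52; b(25) = 56; b(26) = 46; b(27) = 20; b(28) = 48; b(29) = 48.
The sequence repeats with period 28.
The value 10 first appears (with k ≥ 2) at b(14).

14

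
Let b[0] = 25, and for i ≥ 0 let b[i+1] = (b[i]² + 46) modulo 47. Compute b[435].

We have b[0] = 25,  b[1] = 13,  b[2] = 27,  b[3] = 23,  b[4] = 11,  b[5] = 26,  b[6] = 17,  b[7] = 6,  b[8] = 35,  b[9] = 2,  b[10] = 3,  b[11] = 8,  b[12] = 16,  b[13] = 20,  b[14] = 23.
Since b[14] = b[3] = 23, the sequence is eventually periodic: after a pre-period of length 3 it cycles with period 11.
For i ≥ 3, b[i] depends only on (i - 3) mod 11. (435 - 3) mod 11 = 3, so b[435] = b[6] = 17.

17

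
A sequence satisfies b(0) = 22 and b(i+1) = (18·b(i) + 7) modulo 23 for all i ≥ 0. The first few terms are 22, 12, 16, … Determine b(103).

We have b(0) = 22; b(1) = 12; b(2) = 16; b(3) = 19; b(4) = 4; b(5) = 10; b(6) = 3; b(7) = 15; b(8) = 1; b(9) = 2; b(10) = 20; b(11) = 22.
Since b(11) = b(0) = 22, the sequence is periodic with period 11.
So b(103) = b(0 + ((103-0) mod 11)) = b(4) = 4.

4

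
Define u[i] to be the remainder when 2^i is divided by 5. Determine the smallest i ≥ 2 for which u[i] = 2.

5

Computing terms: u[1] = 2, u[2] = 4, u[3] = 3, u[4] = 1, u[5] = 2.
The sequence repeats with period 4.
The value 2 next appears (with i ≥ 2) at u[5].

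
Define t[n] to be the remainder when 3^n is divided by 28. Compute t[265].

3

Computing terms: t[0] = 1; t[1] = 3; t[2] = 9; t[3] = 27; t[4] = 25; t[5] = 19; t[6] = 1.
The sequence repeats with period 6.
So t[265] = t[0 + ((265-0) mod 6)] = t[1] = 3.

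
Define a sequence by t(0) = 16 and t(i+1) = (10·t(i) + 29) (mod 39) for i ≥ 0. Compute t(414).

t(0) = 16; t(1) = 33; t(2) = 8; t(3) = 31; t(4) = 27; t(5) = 26; t(6) = 16.
Since t(6) = t(0) = 16, the sequence is periodic with period 6.
So t(414) = t(0 + ((414-0) mod 6)) = t(0) = 16.

16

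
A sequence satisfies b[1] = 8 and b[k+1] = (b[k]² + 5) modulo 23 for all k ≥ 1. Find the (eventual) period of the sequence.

4

b[1] = 8,  b[2] = 0,  b[3] = 5,  b[4] = 7,  b[5] = 8.
Since b[5] = b[1] = 8, the sequence is periodic with period 4.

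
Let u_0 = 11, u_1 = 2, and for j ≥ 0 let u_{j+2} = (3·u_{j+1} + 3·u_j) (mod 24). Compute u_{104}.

u_0 = 11, u_1 = 2, u_2 = 15, u_3 = 3, u_4 = 6, u_5 = 3, u_6 = 3, u_7 = 18, u_8 = 15, u_9 = 3.
Since (u_8, u_9) = (u_2, u_3) = (15, 3) (two consecutive terms determine the rest), the sequence is eventually periodic: after a pre-period of length 2 it cycles with period 6.
For j ≥ 2, u_j depends only on (j - 2) mod 6. (104 - 2) mod 6 = 0, so u_{104} = u_2 = 15.

15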